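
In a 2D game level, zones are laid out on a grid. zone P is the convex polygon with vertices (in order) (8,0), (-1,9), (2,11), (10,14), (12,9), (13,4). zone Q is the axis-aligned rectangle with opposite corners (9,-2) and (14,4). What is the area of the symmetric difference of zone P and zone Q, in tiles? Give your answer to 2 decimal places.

126.20

|zone P| = 109, |zone Q| = 30, |zone P∩zone Q| = 6.4.
|zone P △ zone Q| = |zone P| + |zone Q| − 2·|zone P∩zone Q| = 109 + 30 − 12.8 = 126.20.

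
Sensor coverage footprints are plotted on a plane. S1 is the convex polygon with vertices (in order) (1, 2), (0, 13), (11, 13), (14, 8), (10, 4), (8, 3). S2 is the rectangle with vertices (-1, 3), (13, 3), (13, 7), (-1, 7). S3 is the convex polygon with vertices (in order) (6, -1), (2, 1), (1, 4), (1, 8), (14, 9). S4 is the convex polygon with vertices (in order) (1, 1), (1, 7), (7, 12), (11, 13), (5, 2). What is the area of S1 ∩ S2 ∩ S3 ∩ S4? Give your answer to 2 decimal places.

The intersection is the polygon with vertices (1.333,3), (1,4), (1,7), (7.727,7), (5.545,3).
By the shoelace formula its area is 22.38.

22.38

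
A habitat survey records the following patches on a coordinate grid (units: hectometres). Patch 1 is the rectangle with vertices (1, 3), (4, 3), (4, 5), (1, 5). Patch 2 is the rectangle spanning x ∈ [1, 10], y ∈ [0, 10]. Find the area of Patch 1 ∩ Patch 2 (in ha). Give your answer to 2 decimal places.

|Patch 1∩Patch 2|: x∈[1,4], y∈[3,5] → 3·2 = 6.

6.00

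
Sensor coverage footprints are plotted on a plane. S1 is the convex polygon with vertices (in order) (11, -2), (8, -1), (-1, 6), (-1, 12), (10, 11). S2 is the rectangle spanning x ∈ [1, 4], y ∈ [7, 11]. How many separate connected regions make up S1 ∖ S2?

S1 ∖ S2 is a single connected region.

1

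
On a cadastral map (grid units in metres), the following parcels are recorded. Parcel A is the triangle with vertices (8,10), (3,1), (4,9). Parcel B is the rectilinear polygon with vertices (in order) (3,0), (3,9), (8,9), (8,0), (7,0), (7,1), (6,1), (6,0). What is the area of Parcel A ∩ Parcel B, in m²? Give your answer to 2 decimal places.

13.78

The intersection is the polygon with vertices (3,1), (4,9), (7.444,9).
By the shoelace formula its area is 13.78.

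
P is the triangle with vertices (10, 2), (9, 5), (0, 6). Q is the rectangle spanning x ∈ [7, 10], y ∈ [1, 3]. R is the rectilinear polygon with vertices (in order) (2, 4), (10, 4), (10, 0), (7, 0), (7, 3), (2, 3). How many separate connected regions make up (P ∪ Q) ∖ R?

(P ∪ Q) ∖ R is a single connected region.

1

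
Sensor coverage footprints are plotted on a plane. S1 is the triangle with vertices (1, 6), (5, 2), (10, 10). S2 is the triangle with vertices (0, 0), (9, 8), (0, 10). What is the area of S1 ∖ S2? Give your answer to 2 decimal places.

8.13

|S1| = 26, |S1∩S2| = 17.8682.
|S1 ∖ S2| = |S1| − |S1∩S2| = 26 − 17.8682 = 8.13.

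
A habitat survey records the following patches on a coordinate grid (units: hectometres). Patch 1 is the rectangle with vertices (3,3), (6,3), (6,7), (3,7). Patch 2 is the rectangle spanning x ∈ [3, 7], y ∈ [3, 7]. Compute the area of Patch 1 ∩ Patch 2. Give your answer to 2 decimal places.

12.00

|Patch 1∩Patch 2|: x∈[3,6], y∈[3,7] → 3·4 = 12.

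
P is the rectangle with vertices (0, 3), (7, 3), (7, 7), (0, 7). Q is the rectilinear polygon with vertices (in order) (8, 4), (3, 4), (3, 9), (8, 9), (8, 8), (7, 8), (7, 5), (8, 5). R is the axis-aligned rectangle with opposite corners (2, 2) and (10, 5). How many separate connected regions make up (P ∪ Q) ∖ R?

1

(P ∪ Q) ∖ R is a single connected region.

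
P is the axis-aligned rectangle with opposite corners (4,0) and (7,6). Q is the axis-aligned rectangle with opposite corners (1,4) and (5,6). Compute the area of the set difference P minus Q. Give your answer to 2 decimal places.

16.00

|P∩Q|: x∈[4,5], y∈[4,6] → 1·2 = 2.
|P| = 18.
|P ∖ Q| = |P| − |P∩Q| = 18 − 2 = 16.00.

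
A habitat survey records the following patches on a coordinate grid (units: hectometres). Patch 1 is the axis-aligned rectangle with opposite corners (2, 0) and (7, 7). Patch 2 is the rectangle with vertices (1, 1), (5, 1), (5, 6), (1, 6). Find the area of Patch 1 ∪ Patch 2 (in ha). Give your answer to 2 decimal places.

By inclusion–exclusion:
Individual areas: |Patch 1| = 35, |Patch 2| = 20.
|Patch 1∩Patch 2|: x∈[2,5], y∈[1,6] → 3·5 = 15.
|Patch 1 ∪ Patch 2| = 55 − 15 = 40.00.

40.00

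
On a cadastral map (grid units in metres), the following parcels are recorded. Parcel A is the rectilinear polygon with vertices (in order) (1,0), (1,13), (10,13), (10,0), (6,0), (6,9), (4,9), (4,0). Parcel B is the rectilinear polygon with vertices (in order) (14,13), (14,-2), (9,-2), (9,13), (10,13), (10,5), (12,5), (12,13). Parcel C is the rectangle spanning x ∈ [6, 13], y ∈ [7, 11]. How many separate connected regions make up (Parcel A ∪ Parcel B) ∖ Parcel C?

(Parcel A ∪ Parcel B) ∖ Parcel C splits into 2 disjoint pieces (area 55, area 70).

2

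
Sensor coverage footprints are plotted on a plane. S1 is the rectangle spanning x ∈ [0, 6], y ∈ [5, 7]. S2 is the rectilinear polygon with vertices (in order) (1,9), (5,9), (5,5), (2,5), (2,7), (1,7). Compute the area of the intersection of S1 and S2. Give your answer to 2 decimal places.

6.00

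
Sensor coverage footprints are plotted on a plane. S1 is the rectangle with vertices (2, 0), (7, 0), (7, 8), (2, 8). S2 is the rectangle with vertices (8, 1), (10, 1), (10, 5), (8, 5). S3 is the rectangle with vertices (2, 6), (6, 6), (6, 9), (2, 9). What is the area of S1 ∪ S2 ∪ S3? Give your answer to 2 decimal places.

52.00

By inclusion–exclusion:
Individual areas: |S1| = 40, |S2| = 8, |S3| = 12.
|S1∩S2| = 0 (no overlap).
|S1∩S3|: x∈[2,6], y∈[6,8] → 4·2 = 8.
|S2∩S3| = 0 (no overlap).
|S1∩S2∩S3| = 0.
|S1 ∪ S2 ∪ S3| = 60 − 8 + 0 = 52.00.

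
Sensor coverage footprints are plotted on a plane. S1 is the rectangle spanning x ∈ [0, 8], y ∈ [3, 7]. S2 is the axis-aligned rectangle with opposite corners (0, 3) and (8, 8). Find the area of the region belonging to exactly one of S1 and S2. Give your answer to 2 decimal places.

8.00

|S1∩S2|: x∈[0,8], y∈[3,7] → 8·4 = 32.
|S1 △ S2| = |S1| + |S2| − 2·|S1∩S2| = 32 + 40 − 64 = 8.00.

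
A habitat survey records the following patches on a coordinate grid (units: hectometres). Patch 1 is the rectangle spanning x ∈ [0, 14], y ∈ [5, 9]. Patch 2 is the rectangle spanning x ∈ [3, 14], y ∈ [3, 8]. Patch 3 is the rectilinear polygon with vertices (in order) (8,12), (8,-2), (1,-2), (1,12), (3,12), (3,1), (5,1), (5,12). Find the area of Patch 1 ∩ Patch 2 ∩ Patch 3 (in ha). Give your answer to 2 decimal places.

9.00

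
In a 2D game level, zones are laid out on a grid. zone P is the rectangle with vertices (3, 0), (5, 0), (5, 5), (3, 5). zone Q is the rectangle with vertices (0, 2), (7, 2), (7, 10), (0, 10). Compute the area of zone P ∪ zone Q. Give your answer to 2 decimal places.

By inclusion–exclusion:
Individual areas: |zone P| = 10, |zone Q| = 56.
|zone P∩zone Q|: x∈[3,5], y∈[2,5] → 2·3 = 6.
|zone P ∪ zone Q| = 66 − 6 = 60.00.

60.00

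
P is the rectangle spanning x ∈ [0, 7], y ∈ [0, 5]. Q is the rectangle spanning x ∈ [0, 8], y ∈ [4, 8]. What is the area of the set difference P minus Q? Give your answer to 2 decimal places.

28.00

|P∩Q|: x∈[0,7], y∈[4,5] → 7·1 = 7.
|P| = 35.
|P ∖ Q| = |P| − |P∩Q| = 35 − 7 = 28.00.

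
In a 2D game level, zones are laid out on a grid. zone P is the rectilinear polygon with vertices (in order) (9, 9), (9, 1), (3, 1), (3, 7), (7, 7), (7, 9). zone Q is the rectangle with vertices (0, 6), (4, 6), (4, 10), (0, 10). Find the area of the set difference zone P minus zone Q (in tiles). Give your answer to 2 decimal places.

39.00

|zone P| = 40, |zone P∩zone Q| = 1.
|zone P ∖ zone Q| = |zone P| − |zone P∩zone Q| = 40 − 1 = 39.00.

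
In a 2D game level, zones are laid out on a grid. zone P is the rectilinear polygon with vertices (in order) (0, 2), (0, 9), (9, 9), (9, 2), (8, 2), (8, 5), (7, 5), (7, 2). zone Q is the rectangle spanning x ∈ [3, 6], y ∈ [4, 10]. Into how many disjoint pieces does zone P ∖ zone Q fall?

1

zone P ∖ zone Q is a single connected region.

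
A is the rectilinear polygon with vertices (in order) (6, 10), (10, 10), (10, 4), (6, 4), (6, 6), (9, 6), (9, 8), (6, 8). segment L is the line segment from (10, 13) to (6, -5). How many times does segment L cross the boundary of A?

The segment meets the boundary at (8,4), (8.444,6), (8.889,8), (9.333,10).

4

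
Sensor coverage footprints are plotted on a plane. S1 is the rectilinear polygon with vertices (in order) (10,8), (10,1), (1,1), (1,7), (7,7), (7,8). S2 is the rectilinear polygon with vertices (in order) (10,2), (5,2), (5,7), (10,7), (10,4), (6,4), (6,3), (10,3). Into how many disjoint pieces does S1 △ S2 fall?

3

S1 △ S2 splits into 3 disjoint pieces (area 3, area 4, area 29).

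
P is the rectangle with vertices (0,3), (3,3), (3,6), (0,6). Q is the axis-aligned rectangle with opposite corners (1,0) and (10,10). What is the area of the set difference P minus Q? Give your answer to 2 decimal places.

3.00

|P∩Q|: x∈[1,3], y∈[3,6] → 2·3 = 6.
|P| = 9.
|P ∖ Q| = |P| − |P∩Q| = 9 − 6 = 3.00.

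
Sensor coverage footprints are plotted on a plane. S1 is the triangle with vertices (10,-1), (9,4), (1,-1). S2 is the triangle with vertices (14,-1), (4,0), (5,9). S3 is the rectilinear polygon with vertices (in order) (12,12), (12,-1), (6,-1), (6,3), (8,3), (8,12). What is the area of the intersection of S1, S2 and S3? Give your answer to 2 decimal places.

12.19

The intersection is the polygon with vertices (9.918,-0.592), (6,-0.2), (6,2.125), (7.4,3), (8,3), (8,3.375), (9,4).
By the shoelace formula its area is 12.19.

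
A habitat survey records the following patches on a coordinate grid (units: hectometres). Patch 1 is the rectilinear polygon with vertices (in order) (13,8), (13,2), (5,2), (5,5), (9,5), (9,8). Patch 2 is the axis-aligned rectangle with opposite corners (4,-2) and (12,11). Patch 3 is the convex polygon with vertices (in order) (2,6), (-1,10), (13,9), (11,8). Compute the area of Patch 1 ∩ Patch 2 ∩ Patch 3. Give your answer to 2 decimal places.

0.44

The intersection is the polygon with vertices (9,8), (11,8), (9,7.556).
By the shoelace formula its area is 0.44.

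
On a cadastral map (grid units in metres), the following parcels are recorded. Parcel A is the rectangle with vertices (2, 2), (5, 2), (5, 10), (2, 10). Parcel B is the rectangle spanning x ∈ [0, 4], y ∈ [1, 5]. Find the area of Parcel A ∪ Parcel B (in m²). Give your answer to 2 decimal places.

By inclusion–exclusion:
Individual areas: |Parcel A| = 24, |Parcel B| = 16.
|Parcel A∩Parcel B|: x∈[2,4], y∈[2,5] → 2·3 = 6.
|Parcel A ∪ Parcel B| = 40 − 6 = 34.00.

34.00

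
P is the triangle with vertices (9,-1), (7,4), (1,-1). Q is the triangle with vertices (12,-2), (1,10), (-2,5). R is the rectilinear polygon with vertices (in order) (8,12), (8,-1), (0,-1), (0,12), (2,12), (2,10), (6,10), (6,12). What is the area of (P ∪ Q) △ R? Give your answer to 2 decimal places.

|P ∪ Q| = 58.0266.
|(P ∪ Q) ∩ R| = 48.2785.
|(P ∪ Q) △ R| = 58.0266 + 96 − 96.557 = 57.47.

57.47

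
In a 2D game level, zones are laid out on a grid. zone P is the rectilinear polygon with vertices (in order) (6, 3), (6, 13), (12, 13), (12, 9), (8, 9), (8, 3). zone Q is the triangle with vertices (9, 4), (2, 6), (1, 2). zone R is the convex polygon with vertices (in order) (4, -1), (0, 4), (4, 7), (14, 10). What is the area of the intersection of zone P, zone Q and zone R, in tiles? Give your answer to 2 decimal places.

2.14

The intersection is the polygon with vertices (8,4.286), (8,3.75), (6,3.25), (6,4.857).
By the shoelace formula its area is 2.14.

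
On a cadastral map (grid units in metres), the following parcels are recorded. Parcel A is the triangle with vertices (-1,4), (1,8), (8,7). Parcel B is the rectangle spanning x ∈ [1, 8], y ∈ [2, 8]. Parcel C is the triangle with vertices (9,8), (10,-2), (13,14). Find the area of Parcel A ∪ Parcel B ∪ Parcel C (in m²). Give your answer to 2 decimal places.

By inclusion–exclusion:
Individual areas: |Parcel A| = 15, |Parcel B| = 42, |Parcel C| = 23.
|Parcel A∩Parcel B| = 11.6667.
|Parcel A∩Parcel C| = 0.
|Parcel B∩Parcel C| = 0.
|Parcel A∩Parcel B∩Parcel C| = 0.
|Parcel A ∪ Parcel B ∪ Parcel C| = 80 − 11.6667 + 0 = 68.33.

68.33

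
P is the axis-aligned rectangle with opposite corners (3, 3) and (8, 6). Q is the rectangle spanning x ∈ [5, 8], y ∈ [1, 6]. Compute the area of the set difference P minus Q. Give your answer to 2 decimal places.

|P∩Q|: x∈[5,8], y∈[3,6] → 3·3 = 9.
|P| = 15.
|P ∖ Q| = |P| − |P∩Q| = 15 − 9 = 6.00.

6.00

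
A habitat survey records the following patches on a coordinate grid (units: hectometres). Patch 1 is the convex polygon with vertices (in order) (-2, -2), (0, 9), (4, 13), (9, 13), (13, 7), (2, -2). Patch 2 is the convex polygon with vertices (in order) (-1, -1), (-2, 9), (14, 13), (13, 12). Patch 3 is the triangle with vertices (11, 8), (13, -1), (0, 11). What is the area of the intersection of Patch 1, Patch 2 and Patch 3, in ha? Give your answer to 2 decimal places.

16.73

The intersection is the polygon with vertices (2.87,10.217), (9.216,8.486), (5.979,5.481), (1.279,9.82).
By the shoelace formula its area is 16.73.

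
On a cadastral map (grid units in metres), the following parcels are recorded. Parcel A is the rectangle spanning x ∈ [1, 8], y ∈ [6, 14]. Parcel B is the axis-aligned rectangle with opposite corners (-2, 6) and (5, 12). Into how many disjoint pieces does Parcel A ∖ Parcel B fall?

1

Parcel A ∖ Parcel B is a single connected region.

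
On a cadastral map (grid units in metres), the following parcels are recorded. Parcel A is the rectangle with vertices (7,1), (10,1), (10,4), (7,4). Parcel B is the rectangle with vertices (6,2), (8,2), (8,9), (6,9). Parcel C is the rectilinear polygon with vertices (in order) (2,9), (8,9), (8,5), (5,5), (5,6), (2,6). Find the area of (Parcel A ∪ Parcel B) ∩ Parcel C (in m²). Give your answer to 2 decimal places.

The region (Parcel A ∪ Parcel B) ∩ Parcel C is the polygon with vertices (6,9), (8,9), (8,5), (6,5).
By the shoelace formula its area is 8.00.

8.00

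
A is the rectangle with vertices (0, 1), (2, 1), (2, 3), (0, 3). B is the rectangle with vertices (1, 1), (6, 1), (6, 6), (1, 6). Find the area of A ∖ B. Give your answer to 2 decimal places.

2.00

|A∩B|: x∈[1,2], y∈[1,3] → 1·2 = 2.
|A| = 4.
|A ∖ B| = |A| − |A∩B| = 4 − 2 = 2.00.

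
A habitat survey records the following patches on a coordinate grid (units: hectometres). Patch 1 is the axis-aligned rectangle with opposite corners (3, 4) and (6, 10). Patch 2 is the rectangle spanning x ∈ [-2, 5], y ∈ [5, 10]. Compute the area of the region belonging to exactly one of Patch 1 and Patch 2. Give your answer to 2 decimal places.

|Patch 1∩Patch 2|: x∈[3,5], y∈[5,10] → 2·5 = 10.
|Patch 1 △ Patch 2| = |Patch 1| + |Patch 2| − 2·|Patch 1∩Patch 2| = 18 + 35 − 20 = 33.00.

33.00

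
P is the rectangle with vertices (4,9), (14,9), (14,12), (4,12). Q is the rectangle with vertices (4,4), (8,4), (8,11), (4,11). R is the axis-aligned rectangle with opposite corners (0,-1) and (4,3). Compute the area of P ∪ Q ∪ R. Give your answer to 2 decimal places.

66.00

By inclusion–exclusion:
Individual areas: |P| = 30, |Q| = 28, |R| = 16.
|P∩Q|: x∈[4,8], y∈[9,11] → 4·2 = 8.
|P∩R| = 0 (no overlap).
|Q∩R| = 0 (no overlap).
|P∩Q∩R| = 0.
|P ∪ Q ∪ R| = 74 − 8 + 0 = 66.00.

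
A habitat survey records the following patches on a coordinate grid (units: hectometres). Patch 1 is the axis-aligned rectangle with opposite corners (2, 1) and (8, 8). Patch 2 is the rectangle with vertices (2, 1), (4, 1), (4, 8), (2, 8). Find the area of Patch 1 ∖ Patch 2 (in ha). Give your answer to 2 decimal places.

|Patch 1∩Patch 2|: x∈[2,4], y∈[1,8] → 2·7 = 14.
|Patch 1| = 42.
|Patch 1 ∖ Patch 2| = |Patch 1| − |Patch 1∩Patch 2| = 42 − 14 = 28.00.

28.00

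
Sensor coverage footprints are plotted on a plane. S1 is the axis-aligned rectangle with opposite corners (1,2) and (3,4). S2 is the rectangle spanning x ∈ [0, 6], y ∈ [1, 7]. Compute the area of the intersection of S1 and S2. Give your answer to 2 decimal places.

|S1∩S2|: x∈[1,3], y∈[2,4] → 2·2 = 4.

4.00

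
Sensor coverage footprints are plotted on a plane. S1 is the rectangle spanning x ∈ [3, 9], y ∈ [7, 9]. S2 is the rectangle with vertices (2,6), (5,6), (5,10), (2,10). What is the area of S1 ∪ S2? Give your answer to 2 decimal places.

20.00

By inclusion–exclusion:
Individual areas: |S1| = 12, |S2| = 12.
|S1∩S2|: x∈[3,5], y∈[7,9] → 2·2 = 4.
|S1 ∪ S2| = 24 − 4 = 20.00.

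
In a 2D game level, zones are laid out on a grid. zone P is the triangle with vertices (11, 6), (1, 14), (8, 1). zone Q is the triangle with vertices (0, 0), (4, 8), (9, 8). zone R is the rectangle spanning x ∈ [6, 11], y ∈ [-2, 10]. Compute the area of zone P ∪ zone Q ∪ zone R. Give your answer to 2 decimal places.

By inclusion–exclusion:
Individual areas: |zone P| = 37, |zone Q| = 20, |zone R| = 60.
|zone P∩zone Q| = 6.7842.
|zone P∩zone R| = 23.7857.
|zone Q∩zone R| = 4.
|zone P∩zone Q∩zone R| = 3.9474.
|zone P ∪ zone Q ∪ zone R| = 117 − 34.5699 + 3.9474 = 86.38.

86.38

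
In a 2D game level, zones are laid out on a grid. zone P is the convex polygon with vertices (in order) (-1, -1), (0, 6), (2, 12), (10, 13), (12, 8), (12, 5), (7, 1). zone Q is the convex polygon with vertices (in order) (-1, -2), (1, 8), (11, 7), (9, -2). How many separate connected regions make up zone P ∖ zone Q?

1

zone P ∖ zone Q is a single connected region.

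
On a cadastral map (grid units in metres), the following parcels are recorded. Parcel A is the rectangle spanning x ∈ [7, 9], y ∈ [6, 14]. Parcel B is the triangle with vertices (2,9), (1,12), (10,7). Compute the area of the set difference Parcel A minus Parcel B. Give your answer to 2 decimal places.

|Parcel A| = 16, |Parcel A∩Parcel B| = 1.2222.
|Parcel A ∖ Parcel B| = |Parcel A| − |Parcel A∩Parcel B| = 16 − 1.2222 = 14.78.

14.78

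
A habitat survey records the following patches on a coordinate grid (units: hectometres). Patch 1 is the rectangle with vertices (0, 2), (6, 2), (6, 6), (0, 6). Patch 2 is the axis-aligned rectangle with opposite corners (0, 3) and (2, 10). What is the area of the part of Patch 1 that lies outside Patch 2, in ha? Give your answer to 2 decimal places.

18.00

|Patch 1∩Patch 2|: x∈[0,2], y∈[3,6] → 2·3 = 6.
|Patch 1| = 24.
|Patch 1 ∖ Patch 2| = |Patch 1| − |Patch 1∩Patch 2| = 24 − 6 = 18.00.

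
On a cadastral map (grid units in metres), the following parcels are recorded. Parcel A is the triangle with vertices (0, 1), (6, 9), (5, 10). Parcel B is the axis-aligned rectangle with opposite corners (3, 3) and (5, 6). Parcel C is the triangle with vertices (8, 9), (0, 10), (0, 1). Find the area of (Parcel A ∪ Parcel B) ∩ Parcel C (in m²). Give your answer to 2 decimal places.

8.30

The region (Parcel A ∪ Parcel B) ∩ Parcel C is the polygon with vertices (4.675,9.416), (5.714,9.286), (6,9), (3.75,6), (5,6), (3,4), (3,5), (0,1).
By the shoelace formula its area is 8.30.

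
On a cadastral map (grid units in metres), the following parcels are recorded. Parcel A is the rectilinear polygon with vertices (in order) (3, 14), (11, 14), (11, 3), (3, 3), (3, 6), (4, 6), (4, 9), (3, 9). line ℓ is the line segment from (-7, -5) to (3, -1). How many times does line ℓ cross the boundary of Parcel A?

The segment lies entirely outside Parcel A and never meets its boundary.

0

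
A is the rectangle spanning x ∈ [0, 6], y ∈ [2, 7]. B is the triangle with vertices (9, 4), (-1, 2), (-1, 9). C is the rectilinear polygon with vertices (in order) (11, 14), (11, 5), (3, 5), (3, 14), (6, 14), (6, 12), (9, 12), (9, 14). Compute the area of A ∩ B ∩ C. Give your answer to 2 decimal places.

3.75

The intersection is the polygon with vertices (6,5.5), (6,5), (3,5), (3,7).
By the shoelace formula its area is 3.75.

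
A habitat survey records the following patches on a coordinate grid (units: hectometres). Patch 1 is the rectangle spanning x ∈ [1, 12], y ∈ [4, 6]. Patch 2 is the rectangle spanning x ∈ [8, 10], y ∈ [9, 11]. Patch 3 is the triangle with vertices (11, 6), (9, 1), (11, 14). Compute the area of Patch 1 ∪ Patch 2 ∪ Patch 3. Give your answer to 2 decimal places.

By inclusion–exclusion:
Individual areas: |Patch 1| = 22, |Patch 2| = 4, |Patch 3| = 8.
|Patch 1∩Patch 2| = 0 (no overlap).
|Patch 1∩Patch 3| = 1.9692.
|Patch 2∩Patch 3| = 0.
|Patch 1∩Patch 2∩Patch 3| = 0.
|Patch 1 ∪ Patch 2 ∪ Patch 3| = 34 − 1.9692 + 0 = 32.03.

32.03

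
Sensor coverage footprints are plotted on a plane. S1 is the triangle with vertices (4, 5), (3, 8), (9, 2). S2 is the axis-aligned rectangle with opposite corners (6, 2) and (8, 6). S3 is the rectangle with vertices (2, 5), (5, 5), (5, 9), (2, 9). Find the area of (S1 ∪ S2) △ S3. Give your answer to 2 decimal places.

19.40

|S1 ∪ S2| = 12.4.
|(S1 ∪ S2) ∩ S3| = 2.5.
|(S1 ∪ S2) △ S3| = 12.4 + 12 − 5 = 19.40.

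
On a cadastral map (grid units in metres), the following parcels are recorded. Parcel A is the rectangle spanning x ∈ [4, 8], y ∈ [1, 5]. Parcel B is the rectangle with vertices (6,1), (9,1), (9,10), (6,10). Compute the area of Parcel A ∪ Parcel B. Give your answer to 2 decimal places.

35.00

By inclusion–exclusion:
Individual areas: |Parcel A| = 16, |Parcel B| = 27.
|Parcel A∩Parcel B|: x∈[6,8], y∈[1,5] → 2·4 = 8.
|Parcel A ∪ Parcel B| = 43 − 8 = 35.00.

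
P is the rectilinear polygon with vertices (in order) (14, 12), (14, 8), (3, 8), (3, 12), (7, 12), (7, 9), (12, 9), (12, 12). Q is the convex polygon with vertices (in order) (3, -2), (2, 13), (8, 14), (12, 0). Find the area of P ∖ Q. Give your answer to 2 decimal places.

10.43

|P| = 29, |P∩Q| = 18.5714.
|P ∖ Q| = |P| − |P∩Q| = 29 − 18.5714 = 10.43.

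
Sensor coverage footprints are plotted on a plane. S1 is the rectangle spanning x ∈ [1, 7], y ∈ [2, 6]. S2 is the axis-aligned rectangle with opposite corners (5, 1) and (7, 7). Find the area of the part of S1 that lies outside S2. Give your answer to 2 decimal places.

16.00

|S1∩S2|: x∈[5,7], y∈[2,6] → 2·4 = 8.
|S1| = 24.
|S1 ∖ S2| = |S1| − |S1∩S2| = 24 − 8 = 16.00.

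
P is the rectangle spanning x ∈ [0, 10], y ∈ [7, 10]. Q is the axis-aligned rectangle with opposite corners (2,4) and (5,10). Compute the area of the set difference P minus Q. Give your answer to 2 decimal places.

21.00

|P∩Q|: x∈[2,5], y∈[7,10] → 3·3 = 9.
|P| = 30.
|P ∖ Q| = |P| − |P∩Q| = 30 − 9 = 21.00.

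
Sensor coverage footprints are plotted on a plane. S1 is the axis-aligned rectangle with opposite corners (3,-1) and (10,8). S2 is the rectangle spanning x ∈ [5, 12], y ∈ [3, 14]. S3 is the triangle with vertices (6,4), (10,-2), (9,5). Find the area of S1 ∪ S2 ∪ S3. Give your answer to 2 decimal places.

By inclusion–exclusion:
Individual areas: |S1| = 63, |S2| = 77, |S3| = 11.
|S1∩S2|: x∈[5,10], y∈[3,8] → 5·5 = 25.
|S1∩S3| = 10.7381.
|S2∩S3| = 4.4524.
|S1∩S2∩S3| = 4.4524.
|S1 ∪ S2 ∪ S3| = 151 − 40.1905 + 4.4524 = 115.26.

115.26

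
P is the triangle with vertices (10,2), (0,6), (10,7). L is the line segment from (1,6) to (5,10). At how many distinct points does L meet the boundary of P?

1

The segment meets the boundary at (1.111,6.111).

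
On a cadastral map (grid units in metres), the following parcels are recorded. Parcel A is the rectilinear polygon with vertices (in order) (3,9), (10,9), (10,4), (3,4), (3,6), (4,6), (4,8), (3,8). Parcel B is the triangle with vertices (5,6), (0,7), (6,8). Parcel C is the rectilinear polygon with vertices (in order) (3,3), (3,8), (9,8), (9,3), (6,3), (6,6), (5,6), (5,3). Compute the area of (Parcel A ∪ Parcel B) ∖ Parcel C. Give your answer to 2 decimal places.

|Parcel A ∪ Parcel B| = 35.9333.
|(Parcel A ∪ Parcel B) ∩ Parcel C| = 21.2833.
|(Parcel A ∪ Parcel B) ∖ Parcel C| = 35.9333 − 21.2833 = 14.65.

14.65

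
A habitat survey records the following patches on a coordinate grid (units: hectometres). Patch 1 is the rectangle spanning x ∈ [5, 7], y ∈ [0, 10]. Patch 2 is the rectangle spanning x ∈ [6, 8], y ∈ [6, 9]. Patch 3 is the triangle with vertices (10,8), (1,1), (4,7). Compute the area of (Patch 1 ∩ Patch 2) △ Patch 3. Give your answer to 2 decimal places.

|Patch 1 ∩ Patch 2| = 3.
|(Patch 1 ∩ Patch 2) ∩ Patch 3| = 1.4167.
|(Patch 1 ∩ Patch 2) △ Patch 3| = 3 + 16.5 − 2.8333 = 16.67.

16.67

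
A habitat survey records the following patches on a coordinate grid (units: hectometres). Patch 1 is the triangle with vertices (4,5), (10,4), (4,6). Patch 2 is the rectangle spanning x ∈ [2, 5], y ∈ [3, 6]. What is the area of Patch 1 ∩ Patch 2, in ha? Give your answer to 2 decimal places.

0.92

The intersection is the polygon with vertices (4,5), (4,6), (5,5.667), (5,4.833).
By the shoelace formula its area is 0.92.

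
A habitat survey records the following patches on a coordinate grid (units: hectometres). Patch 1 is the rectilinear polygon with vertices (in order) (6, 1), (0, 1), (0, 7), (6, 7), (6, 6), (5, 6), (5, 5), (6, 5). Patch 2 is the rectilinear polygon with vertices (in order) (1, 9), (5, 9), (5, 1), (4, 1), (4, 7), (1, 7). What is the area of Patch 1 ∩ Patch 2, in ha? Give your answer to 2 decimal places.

6.00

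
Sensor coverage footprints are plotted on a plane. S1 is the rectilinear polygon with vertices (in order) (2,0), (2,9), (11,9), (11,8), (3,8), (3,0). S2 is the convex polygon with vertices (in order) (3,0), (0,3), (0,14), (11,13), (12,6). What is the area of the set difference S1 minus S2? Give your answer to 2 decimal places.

0.50

|S1| = 17, |S1∩S2| = 16.5.
|S1 ∖ S2| = |S1| − |S1∩S2| = 17 − 16.5 = 0.50.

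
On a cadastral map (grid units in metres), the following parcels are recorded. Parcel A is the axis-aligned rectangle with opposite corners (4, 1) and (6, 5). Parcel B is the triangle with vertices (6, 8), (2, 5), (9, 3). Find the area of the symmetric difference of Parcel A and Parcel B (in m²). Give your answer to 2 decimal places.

19.07

|Parcel A| = 8, |Parcel B| = 14.5, |Parcel A∩Parcel B| = 1.7143.
|Parcel A △ Parcel B| = |Parcel A| + |Parcel B| − 2·|Parcel A∩Parcel B| = 8 + 14.5 − 3.4286 = 19.07.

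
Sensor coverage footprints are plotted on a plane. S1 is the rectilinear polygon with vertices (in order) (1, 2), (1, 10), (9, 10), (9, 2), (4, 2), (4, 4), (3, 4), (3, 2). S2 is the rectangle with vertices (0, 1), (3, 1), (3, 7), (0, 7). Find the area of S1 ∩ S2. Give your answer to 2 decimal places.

The intersection is the polygon with vertices (1,7), (3,7), (3,4), (3,2), (1,2).
By the shoelace formula its area is 10.00.

10.00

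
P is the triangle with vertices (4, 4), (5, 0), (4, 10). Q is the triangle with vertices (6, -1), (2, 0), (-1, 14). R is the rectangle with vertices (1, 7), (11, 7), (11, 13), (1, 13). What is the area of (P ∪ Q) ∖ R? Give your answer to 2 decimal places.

|P ∪ Q| = 29.2315.
|(P ∪ Q) ∩ R| = 2.169.
|(P ∪ Q) ∖ R| = 29.2315 − 2.169 = 27.06.

27.06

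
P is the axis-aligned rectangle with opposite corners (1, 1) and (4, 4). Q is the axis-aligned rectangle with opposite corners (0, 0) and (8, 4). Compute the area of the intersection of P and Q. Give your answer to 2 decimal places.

|P∩Q|: x∈[1,4], y∈[1,4] → 3·3 = 9.

9.00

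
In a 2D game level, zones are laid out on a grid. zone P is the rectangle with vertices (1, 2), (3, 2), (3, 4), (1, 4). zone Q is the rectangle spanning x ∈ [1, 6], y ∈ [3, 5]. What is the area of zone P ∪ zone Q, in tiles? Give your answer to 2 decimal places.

By inclusion–exclusion:
Individual areas: |zone P| = 4, |zone Q| = 10.
|zone P∩zone Q|: x∈[1,3], y∈[3,4] → 2·1 = 2.
|zone P ∪ zone Q| = 14 − 2 = 12.00.

12.00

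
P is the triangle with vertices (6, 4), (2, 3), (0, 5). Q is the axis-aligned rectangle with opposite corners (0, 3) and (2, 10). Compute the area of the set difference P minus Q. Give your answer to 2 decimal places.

3.33

|P| = 5, |P∩Q| = 1.6667.
|P ∖ Q| = |P| − |P∩Q| = 5 − 1.6667 = 3.33.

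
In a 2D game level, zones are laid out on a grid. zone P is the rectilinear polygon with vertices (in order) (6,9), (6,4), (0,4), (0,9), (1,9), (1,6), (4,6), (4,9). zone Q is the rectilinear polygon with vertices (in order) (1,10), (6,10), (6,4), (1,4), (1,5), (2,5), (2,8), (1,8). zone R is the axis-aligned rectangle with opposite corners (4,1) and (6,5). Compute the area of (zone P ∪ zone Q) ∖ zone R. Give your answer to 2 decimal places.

|zone P ∪ zone Q| = 33.
|(zone P ∪ zone Q) ∩ zone R| = 2.
|(zone P ∪ zone Q) ∖ zone R| = 33 − 2 = 31.00.

31.00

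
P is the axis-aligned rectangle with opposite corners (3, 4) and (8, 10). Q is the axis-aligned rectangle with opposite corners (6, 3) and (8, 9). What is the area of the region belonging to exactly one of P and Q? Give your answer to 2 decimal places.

22.00

|P∩Q|: x∈[6,8], y∈[4,9] → 2·5 = 10.
|P △ Q| = |P| + |Q| − 2·|P∩Q| = 30 + 12 − 20 = 22.00.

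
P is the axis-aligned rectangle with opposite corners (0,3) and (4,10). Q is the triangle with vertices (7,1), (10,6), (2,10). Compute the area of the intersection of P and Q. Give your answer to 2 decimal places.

The intersection is the polygon with vertices (4,6.4), (2,10), (4,9).
By the shoelace formula its area is 2.60.

2.60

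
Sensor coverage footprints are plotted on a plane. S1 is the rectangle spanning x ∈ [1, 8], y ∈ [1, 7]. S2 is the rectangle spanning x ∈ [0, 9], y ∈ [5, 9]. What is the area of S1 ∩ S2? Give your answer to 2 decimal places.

|S1∩S2|: x∈[1,8], y∈[5,7] → 7·2 = 14.

14.00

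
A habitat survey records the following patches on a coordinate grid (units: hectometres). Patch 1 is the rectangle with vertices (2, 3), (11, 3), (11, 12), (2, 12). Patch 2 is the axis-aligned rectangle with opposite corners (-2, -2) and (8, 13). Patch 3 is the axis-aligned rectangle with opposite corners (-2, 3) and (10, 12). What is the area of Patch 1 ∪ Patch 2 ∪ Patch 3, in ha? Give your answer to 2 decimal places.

177.00

By inclusion–exclusion:
Individual areas: |Patch 1| = 81, |Patch 2| = 150, |Patch 3| = 108.
|Patch 1∩Patch 2|: x∈[2,8], y∈[3,12] → 6·9 = 54.
|Patch 1∩Patch 3|: x∈[2,10], y∈[3,12] → 8·9 = 72.
|Patch 2∩Patch 3|: x∈[-2,8], y∈[3,12] → 10·9 = 90.
|Patch 1∩Patch 2∩Patch 3| = 54.
|Patch 1 ∪ Patch 2 ∪ Patch 3| = 339 − 216 + 54 = 177.00.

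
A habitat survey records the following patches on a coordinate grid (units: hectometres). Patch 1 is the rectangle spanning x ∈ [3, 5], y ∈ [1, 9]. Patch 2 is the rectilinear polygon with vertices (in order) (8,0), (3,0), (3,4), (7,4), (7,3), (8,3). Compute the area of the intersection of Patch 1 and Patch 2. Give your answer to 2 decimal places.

The intersection is the polygon with vertices (5,1), (3,1), (3,4), (5,4).
By the shoelace formula its area is 6.00.

6.00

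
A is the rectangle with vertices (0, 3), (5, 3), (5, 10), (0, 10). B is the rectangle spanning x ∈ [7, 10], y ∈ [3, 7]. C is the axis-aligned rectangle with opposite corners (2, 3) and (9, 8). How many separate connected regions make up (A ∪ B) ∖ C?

2

(A ∪ B) ∖ C splits into 2 disjoint pieces (area 20, area 4).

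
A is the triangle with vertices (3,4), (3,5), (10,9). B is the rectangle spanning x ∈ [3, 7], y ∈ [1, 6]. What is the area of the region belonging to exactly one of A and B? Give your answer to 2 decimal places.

19.65

|A| = 3.5, |B| = 20, |A∩B| = 1.925.
|A △ B| = |A| + |B| − 2·|A∩B| = 3.5 + 20 − 3.85 = 19.65.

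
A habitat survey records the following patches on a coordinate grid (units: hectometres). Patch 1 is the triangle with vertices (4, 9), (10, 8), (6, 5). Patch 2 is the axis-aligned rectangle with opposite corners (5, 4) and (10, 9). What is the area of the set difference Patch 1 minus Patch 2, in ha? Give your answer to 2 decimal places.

0.92

|Patch 1| = 11, |Patch 1∩Patch 2| = 10.0833.
|Patch 1 ∖ Patch 2| = |Patch 1| − |Patch 1∩Patch 2| = 11 − 10.0833 = 0.92.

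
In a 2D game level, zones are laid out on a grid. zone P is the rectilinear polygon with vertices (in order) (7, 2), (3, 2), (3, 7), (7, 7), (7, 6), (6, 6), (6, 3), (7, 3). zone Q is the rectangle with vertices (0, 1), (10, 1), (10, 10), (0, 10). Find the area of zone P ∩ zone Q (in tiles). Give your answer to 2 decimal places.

The intersection is the polygon with vertices (3,2), (3,7), (7,7), (7,6), (6,6), (6,3), (7,3), (7,2).
By the shoelace formula its area is 17.00.

17.00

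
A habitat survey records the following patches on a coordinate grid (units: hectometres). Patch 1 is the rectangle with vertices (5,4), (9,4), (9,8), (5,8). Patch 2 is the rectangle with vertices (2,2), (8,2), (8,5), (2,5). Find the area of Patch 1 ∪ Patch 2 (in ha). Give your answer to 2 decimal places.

By inclusion–exclusion:
Individual areas: |Patch 1| = 16, |Patch 2| = 18.
|Patch 1∩Patch 2|: x∈[5,8], y∈[4,5] → 3·1 = 3.
|Patch 1 ∪ Patch 2| = 34 − 3 = 31.00.

31.00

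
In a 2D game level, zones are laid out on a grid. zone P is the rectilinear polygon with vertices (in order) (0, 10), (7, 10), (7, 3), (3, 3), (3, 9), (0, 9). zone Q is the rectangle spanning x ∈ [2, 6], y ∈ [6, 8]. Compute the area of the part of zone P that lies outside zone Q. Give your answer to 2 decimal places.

|zone P| = 31, |zone P∩zone Q| = 6.
|zone P ∖ zone Q| = |zone P| − |zone P∩zone Q| = 31 − 6 = 25.00.

25.00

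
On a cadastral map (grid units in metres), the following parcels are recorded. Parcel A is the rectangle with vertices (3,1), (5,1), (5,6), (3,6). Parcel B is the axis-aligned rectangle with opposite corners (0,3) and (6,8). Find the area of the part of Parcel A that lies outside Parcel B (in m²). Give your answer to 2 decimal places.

|Parcel A∩Parcel B|: x∈[3,5], y∈[3,6] → 2·3 = 6.
|Parcel A| = 10.
|Parcel A ∖ Parcel B| = |Parcel A| − |Parcel A∩Parcel B| = 10 − 6 = 4.00.

4.00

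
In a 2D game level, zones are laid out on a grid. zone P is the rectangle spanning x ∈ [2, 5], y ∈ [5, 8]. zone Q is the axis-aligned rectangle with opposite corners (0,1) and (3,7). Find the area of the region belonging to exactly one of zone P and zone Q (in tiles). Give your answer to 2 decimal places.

|zone P∩zone Q|: x∈[2,3], y∈[5,7] → 1·2 = 2.
|zone P △ zone Q| = |zone P| + |zone Q| − 2·|zone P∩zone Q| = 9 + 18 − 4 = 23.00.

23.00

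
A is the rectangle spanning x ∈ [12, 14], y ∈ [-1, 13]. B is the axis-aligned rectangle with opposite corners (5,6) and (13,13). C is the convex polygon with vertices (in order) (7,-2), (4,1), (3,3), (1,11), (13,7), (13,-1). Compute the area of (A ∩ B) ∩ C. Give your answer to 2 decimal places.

The region (A ∩ B) ∩ C is the polygon with vertices (13,6), (12,6), (12,7.333), (13,7).
By the shoelace formula its area is 1.17.

1.17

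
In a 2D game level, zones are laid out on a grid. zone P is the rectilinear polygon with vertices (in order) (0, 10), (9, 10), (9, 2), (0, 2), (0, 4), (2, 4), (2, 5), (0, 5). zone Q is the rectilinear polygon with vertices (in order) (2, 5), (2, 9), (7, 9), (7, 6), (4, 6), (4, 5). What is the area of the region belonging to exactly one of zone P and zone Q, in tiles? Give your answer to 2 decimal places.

53.00

|zone P| = 70, |zone Q| = 17, |zone P∩zone Q| = 17.
|zone P △ zone Q| = |zone P| + |zone Q| − 2·|zone P∩zone Q| = 70 + 17 − 34 = 53.00.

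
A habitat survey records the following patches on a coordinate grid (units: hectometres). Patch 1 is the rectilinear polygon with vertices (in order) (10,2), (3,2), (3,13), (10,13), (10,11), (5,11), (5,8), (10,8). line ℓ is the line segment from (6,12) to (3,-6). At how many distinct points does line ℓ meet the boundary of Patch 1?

The segment meets the boundary at (4.333,2), (5.333,8), (5.833,11).

3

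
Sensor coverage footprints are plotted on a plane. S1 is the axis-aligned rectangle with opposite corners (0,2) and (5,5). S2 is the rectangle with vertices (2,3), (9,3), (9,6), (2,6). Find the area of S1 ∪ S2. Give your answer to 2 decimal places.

30.00

By inclusion–exclusion:
Individual areas: |S1| = 15, |S2| = 21.
|S1∩S2|: x∈[2,5], y∈[3,5] → 3·2 = 6.
|S1 ∪ S2| = 36 − 6 = 30.00.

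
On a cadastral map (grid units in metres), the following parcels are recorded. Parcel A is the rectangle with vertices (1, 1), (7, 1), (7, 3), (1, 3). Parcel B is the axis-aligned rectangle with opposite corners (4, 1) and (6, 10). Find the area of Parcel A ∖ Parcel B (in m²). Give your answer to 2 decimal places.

8.00

|Parcel A∩Parcel B|: x∈[4,6], y∈[1,3] → 2·2 = 4.
|Parcel A| = 12.
|Parcel A ∖ Parcel B| = |Parcel A| − |Parcel A∩Parcel B| = 12 − 4 = 8.00.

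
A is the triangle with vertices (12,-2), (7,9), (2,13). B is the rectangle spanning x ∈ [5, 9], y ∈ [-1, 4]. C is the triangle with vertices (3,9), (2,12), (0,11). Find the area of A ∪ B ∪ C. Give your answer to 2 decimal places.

By inclusion–exclusion:
Individual areas: |A| = 17.5, |B| = 20, |C| = 3.5.
|A∩B| = 0.75.
|A∩C| = 0.
|B∩C| = 0.
|A∩B∩C| = 0.
|A ∪ B ∪ C| = 41 − 0.75 + 0 = 40.25.

40.25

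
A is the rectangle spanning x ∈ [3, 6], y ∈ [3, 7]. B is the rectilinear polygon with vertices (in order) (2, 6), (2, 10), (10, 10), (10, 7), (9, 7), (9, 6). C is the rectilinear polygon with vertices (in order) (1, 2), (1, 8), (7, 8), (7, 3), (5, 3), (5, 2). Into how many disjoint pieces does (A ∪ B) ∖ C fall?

(A ∪ B) ∖ C is a single connected region.

1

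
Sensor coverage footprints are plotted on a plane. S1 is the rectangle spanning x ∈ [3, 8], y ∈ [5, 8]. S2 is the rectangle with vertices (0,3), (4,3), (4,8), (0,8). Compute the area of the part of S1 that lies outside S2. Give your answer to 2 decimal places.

|S1∩S2|: x∈[3,4], y∈[5,8] → 1·3 = 3.
|S1| = 15.
|S1 ∖ S2| = |S1| − |S1∩S2| = 15 − 3 = 12.00.

12.00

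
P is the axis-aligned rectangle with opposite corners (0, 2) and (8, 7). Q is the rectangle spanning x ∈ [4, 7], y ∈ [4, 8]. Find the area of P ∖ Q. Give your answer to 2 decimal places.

31.00

|P∩Q|: x∈[4,7], y∈[4,7] → 3·3 = 9.
|P| = 40.
|P ∖ Q| = |P| − |P∩Q| = 40 − 9 = 31.00.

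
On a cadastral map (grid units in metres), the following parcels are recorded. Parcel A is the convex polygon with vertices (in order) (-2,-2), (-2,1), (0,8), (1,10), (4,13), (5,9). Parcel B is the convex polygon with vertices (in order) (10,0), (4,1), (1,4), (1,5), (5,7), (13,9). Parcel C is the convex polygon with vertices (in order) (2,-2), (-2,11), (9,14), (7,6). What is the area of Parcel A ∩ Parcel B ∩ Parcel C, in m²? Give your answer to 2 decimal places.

2.12

The intersection is the polygon with vertices (1,4), (1,5), (3.133,6.067), (1.5,3.5).
By the shoelace formula its area is 2.12.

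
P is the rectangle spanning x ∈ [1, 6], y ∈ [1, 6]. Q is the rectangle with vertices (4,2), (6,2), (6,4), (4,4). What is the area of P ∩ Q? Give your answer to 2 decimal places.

|P∩Q|: x∈[4,6], y∈[2,4] → 2·2 = 4.

4.00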